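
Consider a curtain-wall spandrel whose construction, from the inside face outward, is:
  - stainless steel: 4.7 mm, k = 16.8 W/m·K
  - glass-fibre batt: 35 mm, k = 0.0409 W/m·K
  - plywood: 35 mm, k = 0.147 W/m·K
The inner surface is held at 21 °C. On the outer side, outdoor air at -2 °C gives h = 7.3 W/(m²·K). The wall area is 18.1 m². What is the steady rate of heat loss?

Q ≈ 338 W

Series thermal resistances:
R_stainless steel = L/(kA) = 0.0047/(16.8×18.1) = 1.546×10^-5 K/W
R_glass-fibre batt = L/(kA) = 0.035/(0.0409×18.1) = 0.04728 K/W
R_plywood = L/(kA) = 0.035/(0.147×18.1) = 0.01315 K/W
R_outer film = 1/(h_o·A) = 1/(7.3×18.1) = 0.007568 K/W
R_total = 0.06802 K/W
Q = ΔT / R_total = 23 / 0.06802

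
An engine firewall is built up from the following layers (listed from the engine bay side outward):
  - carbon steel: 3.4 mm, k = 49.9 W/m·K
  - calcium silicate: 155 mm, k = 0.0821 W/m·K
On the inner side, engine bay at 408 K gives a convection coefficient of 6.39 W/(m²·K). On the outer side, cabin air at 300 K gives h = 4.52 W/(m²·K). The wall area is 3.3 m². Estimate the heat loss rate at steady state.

Q ≈ 157 W

Treating each layer as a thermal resistance in series:
R_inner film = 1/(h_i·A) = 1/(6.39×3.3) = 0.04742 K/W
R_carbon steel = L/(kA) = 0.0034/(49.9×3.3) = 2.065×10^-5 K/W
R_calcium silicate = L/(kA) = 0.155/(0.0821×3.3) = 0.5721 K/W
R_outer film = 1/(h_o·A) = 1/(4.52×3.3) = 0.06704 K/W
R_total = 0.6866 K/W
Q = ΔT / R_total = 108 / 0.6866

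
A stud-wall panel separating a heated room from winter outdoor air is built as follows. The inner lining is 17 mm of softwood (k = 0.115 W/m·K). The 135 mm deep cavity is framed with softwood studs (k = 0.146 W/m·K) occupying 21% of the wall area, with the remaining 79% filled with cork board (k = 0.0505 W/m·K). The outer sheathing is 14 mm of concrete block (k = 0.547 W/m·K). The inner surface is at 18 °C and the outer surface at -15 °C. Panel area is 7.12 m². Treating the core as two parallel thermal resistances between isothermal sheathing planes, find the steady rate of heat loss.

Q ≈ 113 W

Sheathing layers in series; stud and cavity paths in parallel between them.
R_inner = 0.017/(0.115×7.12) = 0.02076 K/W
R_stud  = 0.135/(0.146×0.21×7.12) = 0.6184 K/W
R_cav   = 0.135/(0.0505×0.79×7.12) = 0.4753 K/W
1/R_core = 1/R_stud + 1/R_cav → R_core = 0.2687 K/W
R_outer = 0.014/(0.547×7.12) = 0.003595 K/W
R_total = 0.2931 K/W
Q = ΔT/R_total = 33/0.2931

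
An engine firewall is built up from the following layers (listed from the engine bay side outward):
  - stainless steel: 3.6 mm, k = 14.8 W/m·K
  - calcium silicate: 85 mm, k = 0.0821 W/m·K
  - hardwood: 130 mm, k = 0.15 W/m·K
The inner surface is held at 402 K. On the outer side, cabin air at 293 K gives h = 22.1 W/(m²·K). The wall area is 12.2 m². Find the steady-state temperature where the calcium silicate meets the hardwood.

Model the wall as resistances in series:
R_stainless steel = L/(kA) = 0.0036/(14.8×12.2) = 1.994×10^-5 K/W
R_calcium silicate = L/(kA) = 0.085/(0.0821×12.2) = 0.08486 K/W
R_hardwood = L/(kA) = 0.13/(0.15×12.2) = 0.07104 K/W
R_outer film = 1/(h_o·A) = 1/(22.1×12.2) = 0.003709 K/W
R_total = 0.1596 K/W;  Q = ΔT/R_total = 109/0.1596 = 682.8 W
T_interface = T_inner − Q·ΣR(inner→interface) = 402 − 683×0.08488

T ≈ 344 K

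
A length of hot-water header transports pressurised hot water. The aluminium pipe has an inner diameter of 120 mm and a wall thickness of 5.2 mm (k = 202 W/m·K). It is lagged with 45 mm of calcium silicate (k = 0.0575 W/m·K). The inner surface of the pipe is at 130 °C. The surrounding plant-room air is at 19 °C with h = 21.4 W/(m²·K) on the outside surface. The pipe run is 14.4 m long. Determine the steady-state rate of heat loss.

Per-layer cylindrical resistances, series-summed:
R_aluminium pipe wall = ln(65.2/60)/(2π×202×14.4) = 4.548×10^-6 K/W
R_calcium silicate = ln(110.2/65.2)/(2π×0.0575×14.4) = 0.1009 K/W
R_outer film = 1/(h_o·2πr_oL) = 1/(21.4×2π×0.1102×14.4) = 0.004687 K/W
R_total = 0.1056 K/W
Q = ΔT/R_total = 111/0.1056

Q ≈ 1050 W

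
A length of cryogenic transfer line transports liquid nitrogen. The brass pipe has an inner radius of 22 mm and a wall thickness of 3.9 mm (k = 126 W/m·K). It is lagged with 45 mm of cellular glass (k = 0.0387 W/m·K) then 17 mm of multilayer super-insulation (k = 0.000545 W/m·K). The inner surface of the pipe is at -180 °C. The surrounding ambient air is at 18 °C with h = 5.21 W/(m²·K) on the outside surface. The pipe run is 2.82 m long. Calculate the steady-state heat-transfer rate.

Cylindrical conduction, so R = ln(r₂/r₁)/(2πkL) per layer, in series:
R_brass pipe wall = ln(25.9/22)/(2π×126×2.82) = 7.31×10^-5 K/W
R_cellular glass = ln(70.9/25.9)/(2π×0.0387×2.82) = 1.469 K/W
R_multilayer super-insulation = ln(87.9/70.9)/(2π×0.000545×2.82) = 22.26 K/W
R_outer film = 1/(h_o·2πr_oL) = 1/(5.21×2π×0.0879×2.82) = 0.1232 K/W
R_total = 23.85 K/W
Q = ΔT/R_total = 198/23.85

Q ≈ 8.3 W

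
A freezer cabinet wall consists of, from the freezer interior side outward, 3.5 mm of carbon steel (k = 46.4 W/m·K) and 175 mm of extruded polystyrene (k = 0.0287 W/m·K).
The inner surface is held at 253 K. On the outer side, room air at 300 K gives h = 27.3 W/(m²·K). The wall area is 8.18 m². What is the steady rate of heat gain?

Thermal resistances in series:
R_carbon steel = L/(kA) = 0.0035/(46.4×8.18) = 9.221×10^-6 K/W
R_extruded polystyrene = L/(kA) = 0.175/(0.0287×8.18) = 0.7454 K/W
R_outer film = 1/(h_o·A) = 1/(27.3×8.18) = 0.004478 K/W
R_total = 0.7499 K/W
Q = ΔT / R_total = 47 / 0.7499

Q ≈ 62.7 W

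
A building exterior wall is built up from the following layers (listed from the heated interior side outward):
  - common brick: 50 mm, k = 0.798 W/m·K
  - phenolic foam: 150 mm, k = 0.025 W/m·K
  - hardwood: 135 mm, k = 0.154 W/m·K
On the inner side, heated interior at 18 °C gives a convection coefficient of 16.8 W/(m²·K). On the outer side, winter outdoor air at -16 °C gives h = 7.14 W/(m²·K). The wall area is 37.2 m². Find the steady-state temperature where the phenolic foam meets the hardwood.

Model the wall as resistances in series:
R_inner film = 1/(h_i·A) = 1/(16.8×37.2) = 0.0016 K/W
R_common brick = L/(kA) = 0.05/(0.798×37.2) = 0.001684 K/W
R_phenolic foam = L/(kA) = 0.15/(0.025×37.2) = 0.1613 K/W
R_hardwood = L/(kA) = 0.135/(0.154×37.2) = 0.02357 K/W
R_outer film = 1/(h_o·A) = 1/(7.14×37.2) = 0.003765 K/W
R_total = 0.1919 K/W;  Q = ΔT/R_total = 34/0.1919 = 177.2 W
T_interface = T_inner − Q·ΣR(inner→interface) = 18 − 177×0.1646

T ≈ -11.2 °C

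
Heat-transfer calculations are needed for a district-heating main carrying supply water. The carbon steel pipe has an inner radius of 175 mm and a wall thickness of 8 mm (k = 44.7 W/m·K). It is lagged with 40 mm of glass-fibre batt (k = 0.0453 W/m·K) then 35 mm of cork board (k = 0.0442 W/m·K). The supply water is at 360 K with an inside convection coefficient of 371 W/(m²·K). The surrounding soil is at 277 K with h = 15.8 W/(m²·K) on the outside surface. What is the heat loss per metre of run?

q′ ≈ 65.8 W/m

Cylindrical conduction, so R = ln(r₂/r₁)/(2πkL) per layer, in series:
R_inner film = 1/(h_i·2πr₁L) = 1/(371×2π×0.175×1) = 0.002451 K/W
R_carbon steel pipe wall = ln(183/175)/(2π×44.7×1) = 1.592×10^-4 K/W
R_glass-fibre batt = ln(223/183)/(2π×0.0453×1) = 0.6945 K/W
R_cork board = ln(258/223)/(2π×0.0442×1) = 0.525 K/W
R_outer film = 1/(h_o·2πr_oL) = 1/(15.8×2π×0.258×1) = 0.03904 K/W
R_total = 1.261 K/W
Q = ΔT/R_total = 83/1.261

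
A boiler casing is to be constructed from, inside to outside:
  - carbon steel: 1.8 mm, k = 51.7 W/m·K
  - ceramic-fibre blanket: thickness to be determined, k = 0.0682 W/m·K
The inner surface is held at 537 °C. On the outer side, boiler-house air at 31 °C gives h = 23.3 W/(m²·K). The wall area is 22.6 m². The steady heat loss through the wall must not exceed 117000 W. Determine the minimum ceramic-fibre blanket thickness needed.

L ≈ 3.74 mm

Treating each layer as a thermal resistance in series:
R_carbon steel = L/(kA) = 0.0018/(51.7×22.6) = 1.541×10^-6 K/W
R_outer film = 1/(h_o·A) = 1/(23.3×22.6) = 0.001899 K/W
Sum of the known resistances R_other = 0.001901 K/W
Required total resistance R_tot = ΔT/Q_allow = 506/117000 = 0.004325 K/W
R_ceramic-fibre blanket = R_tot − R_other = 0.002424 K/W
L = R·k·A = 0.002424×0.0682×22.6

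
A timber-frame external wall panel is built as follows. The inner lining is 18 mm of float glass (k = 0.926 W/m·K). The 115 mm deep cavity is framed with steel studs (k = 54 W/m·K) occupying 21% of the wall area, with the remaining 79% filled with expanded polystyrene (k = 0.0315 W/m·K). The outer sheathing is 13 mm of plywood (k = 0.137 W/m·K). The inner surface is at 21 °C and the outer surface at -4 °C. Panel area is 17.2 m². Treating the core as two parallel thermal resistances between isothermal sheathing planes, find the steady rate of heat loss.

Sheathing layers in series; stud and cavity paths in parallel between them.
R_inner = 0.018/(0.926×17.2) = 0.00113 K/W
R_stud  = 0.115/(54×0.21×17.2) = 5.896×10^-4 K/W
R_cav   = 0.115/(0.0315×0.79×17.2) = 0.2687 K/W
1/R_core = 1/R_stud + 1/R_cav → R_core = 5.883×10^-4 K/W
R_outer = 0.013/(0.137×17.2) = 0.005517 K/W
R_total = 0.007235 K/W
Q = ΔT/R_total = 25/0.007235

Q ≈ 3460 W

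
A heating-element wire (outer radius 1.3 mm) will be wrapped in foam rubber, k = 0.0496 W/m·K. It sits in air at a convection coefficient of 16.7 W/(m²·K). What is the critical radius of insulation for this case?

r_cr ≈ 2.97 mm

For a cylinder r_cr = k/h = 0.0496/16.7
r_cr = 2.97 mm; since the bare radius (1.3 mm) is below r_cr, adding a thin layer of insulation will *increase* heat loss.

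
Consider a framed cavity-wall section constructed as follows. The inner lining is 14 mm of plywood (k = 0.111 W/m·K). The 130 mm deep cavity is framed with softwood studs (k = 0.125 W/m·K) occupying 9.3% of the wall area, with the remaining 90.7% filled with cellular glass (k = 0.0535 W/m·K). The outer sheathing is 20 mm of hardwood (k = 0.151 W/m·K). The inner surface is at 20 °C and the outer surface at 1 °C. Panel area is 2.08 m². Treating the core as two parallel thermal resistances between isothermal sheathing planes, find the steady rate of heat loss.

Q ≈ 16.3 W

Sheathing layers in series; stud and cavity paths in parallel between them.
R_inner = 0.014/(0.111×2.08) = 0.06064 K/W
R_stud  = 0.13/(0.125×0.093×2.08) = 5.376 K/W
R_cav   = 0.13/(0.0535×0.907×2.08) = 1.288 K/W
1/R_core = 1/R_stud + 1/R_cav → R_core = 1.039 K/W
R_outer = 0.02/(0.151×2.08) = 0.06368 K/W
R_total = 1.163 K/W
Q = ΔT/R_total = 19/1.163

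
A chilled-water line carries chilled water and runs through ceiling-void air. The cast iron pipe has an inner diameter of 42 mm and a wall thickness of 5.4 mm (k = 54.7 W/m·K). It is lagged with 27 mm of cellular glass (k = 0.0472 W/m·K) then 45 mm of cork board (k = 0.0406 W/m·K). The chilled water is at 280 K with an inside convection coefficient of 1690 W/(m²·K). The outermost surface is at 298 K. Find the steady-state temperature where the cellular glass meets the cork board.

Per-layer cylindrical resistances, series-summed:
R_inner film = 1/(h_i·2πr₁L) = 1/(1690×2π×0.021×1) = 0.004485 K/W
R_cast iron pipe wall = ln(26.4/21)/(2π×54.7×1) = 6.658×10^-4 K/W
R_cellular glass = ln(53.4/26.4)/(2π×0.0472×1) = 2.375 K/W
R_cork board = ln(98.4/53.4)/(2π×0.0406×1) = 2.396 K/W
R_total = 4.777 K/W
Q = ΔT/R_total = 18/4.777
Q = 3.77 W/m
T_interface = T_inner + Q·ΣR(inner→interface) = 280 + 3.77×2.38

T ≈ 289 K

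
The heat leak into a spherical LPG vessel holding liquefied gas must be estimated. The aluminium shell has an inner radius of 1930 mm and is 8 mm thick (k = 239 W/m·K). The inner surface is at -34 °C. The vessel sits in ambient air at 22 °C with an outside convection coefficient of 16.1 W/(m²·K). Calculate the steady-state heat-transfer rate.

Q ≈ 42500 W

Spherical conduction: R = (1/r_in − 1/r_out)/(4πk) per layer; series-sum.
R_aluminium shell = (1/1.93 − 1/1.938)/(4π×239) = 7.121×10^-7 K/W
R_outer film = 1/(h·4πr_o²) = 1/(16.1×4π×1.938²) = 0.001316 K/W
R_total = 0.001317 K/W
Q = ΔT/R_total = 56/0.001317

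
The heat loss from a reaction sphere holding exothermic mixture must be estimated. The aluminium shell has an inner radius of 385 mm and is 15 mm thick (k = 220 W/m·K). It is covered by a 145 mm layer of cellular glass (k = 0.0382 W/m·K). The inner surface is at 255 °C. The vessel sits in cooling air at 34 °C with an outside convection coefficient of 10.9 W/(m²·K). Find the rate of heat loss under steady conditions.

Radial (spherical) resistances in series:
R_aluminium shell = (1/0.385 − 1/0.4)/(4π×220) = 3.523×10^-5 K/W
R_cellular glass = (1/0.4 − 1/0.545)/(4π×0.0382) = 1.386 K/W
R_outer film = 1/(h·4πr_o²) = 1/(10.9×4π×0.545²) = 0.02458 K/W
R_total = 1.41 K/W
Q = ΔT/R_total = 221/1.41

Q ≈ 157 W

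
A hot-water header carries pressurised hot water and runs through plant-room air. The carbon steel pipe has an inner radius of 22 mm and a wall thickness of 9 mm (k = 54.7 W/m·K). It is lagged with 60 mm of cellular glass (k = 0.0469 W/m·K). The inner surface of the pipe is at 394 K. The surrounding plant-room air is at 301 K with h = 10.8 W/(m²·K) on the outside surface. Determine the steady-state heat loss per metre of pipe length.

Per-layer cylindrical resistances, series-summed:
R_carbon steel pipe wall = ln(31/22)/(2π×54.7×1) = 9.978×10^-4 K/W
R_cellular glass = ln(91/31)/(2π×0.0469×1) = 3.654 K/W
R_outer film = 1/(h_o·2πr_oL) = 1/(10.8×2π×0.091×1) = 0.1619 K/W
R_total = 3.817 K/W
Q = ΔT/R_total = 93/3.817

q′ ≈ 24.4 W/m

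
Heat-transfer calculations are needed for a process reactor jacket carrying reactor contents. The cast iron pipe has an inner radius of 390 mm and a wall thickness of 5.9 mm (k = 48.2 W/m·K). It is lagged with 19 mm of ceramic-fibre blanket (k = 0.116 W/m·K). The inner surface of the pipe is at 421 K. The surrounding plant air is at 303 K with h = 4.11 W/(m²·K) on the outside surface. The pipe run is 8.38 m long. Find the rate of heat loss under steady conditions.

Q ≈ 6270 W

Radial resistances (cylindrical: R_cond = ln(r_o/r_i)/(2πkL), R_conv = 1/(h·2πrL)):
R_cast iron pipe wall = ln(395.9/390)/(2π×48.2×8.38) = 5.916×10^-6 K/W
R_ceramic-fibre blanket = ln(414.9/395.9)/(2π×0.116×8.38) = 0.007675 K/W
R_outer film = 1/(h_o·2πr_oL) = 1/(4.11×2π×0.4149×8.38) = 0.01114 K/W
R_total = 0.01882 K/W
Q = ΔT/R_total = 118/0.01882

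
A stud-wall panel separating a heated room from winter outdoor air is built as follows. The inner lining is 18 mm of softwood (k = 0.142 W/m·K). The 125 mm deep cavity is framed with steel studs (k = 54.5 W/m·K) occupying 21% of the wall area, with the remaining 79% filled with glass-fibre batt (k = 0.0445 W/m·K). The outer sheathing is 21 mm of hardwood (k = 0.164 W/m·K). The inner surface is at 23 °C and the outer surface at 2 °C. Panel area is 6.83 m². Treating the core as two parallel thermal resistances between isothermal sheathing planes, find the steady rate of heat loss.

Q ≈ 540 W

Sheathing layers in series; stud and cavity paths in parallel between them.
R_inner = 0.018/(0.142×6.83) = 0.01856 K/W
R_stud  = 0.125/(54.5×0.21×6.83) = 0.001599 K/W
R_cav   = 0.125/(0.0445×0.79×6.83) = 0.5206 K/W
1/R_core = 1/R_stud + 1/R_cav → R_core = 0.001594 K/W
R_outer = 0.021/(0.164×6.83) = 0.01875 K/W
R_total = 0.0389 K/W
Q = ΔT/R_total = 21/0.0389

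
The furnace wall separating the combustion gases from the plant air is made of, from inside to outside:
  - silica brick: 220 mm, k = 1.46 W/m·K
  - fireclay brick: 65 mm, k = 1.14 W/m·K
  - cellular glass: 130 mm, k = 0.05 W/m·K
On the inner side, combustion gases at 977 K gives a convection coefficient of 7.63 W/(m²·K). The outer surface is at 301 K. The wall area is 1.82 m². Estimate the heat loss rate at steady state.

Thermal resistances in series:
R_inner film = 1/(h_i·A) = 1/(7.63×1.82) = 0.07201 K/W
R_silica brick = L/(kA) = 0.22/(1.46×1.82) = 0.08279 K/W
R_fireclay brick = L/(kA) = 0.065/(1.14×1.82) = 0.03133 K/W
R_cellular glass = L/(kA) = 0.13/(0.05×1.82) = 1.429 K/W
R_total = 1.615 K/W
Q = ΔT / R_total = 676 / 1.615

Q ≈ 419 W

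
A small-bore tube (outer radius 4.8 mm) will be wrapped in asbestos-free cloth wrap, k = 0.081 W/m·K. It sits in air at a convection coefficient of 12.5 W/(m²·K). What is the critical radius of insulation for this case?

r_cr ≈ 6.48 mm

For a cylinder r_cr = k/h = 0.081/12.5
r_cr = 6.48 mm; since the bare radius (4.8 mm) is below r_cr, adding a thin layer of insulation will *increase* heat loss.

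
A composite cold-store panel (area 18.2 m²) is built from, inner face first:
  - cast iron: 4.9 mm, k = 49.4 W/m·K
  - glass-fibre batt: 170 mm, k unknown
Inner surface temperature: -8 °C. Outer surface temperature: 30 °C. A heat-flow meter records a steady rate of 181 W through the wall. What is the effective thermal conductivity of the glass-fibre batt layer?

k ≈ 0.0445 W/(m·K)

Treating each layer as a thermal resistance in series:
R_cast iron = L/(kA) = 0.0049/(49.4×18.2) = 5.45×10^-6 K/W
Sum of known resistances R_other = 5.45×10^-6 K/W
Total R = ΔT/Q = 38/181 = 0.2099 K/W
R_glass-fibre batt = R_total − R_other = 0.2099 K/W
k = L/(R·A) = 0.17/(0.2099×18.2)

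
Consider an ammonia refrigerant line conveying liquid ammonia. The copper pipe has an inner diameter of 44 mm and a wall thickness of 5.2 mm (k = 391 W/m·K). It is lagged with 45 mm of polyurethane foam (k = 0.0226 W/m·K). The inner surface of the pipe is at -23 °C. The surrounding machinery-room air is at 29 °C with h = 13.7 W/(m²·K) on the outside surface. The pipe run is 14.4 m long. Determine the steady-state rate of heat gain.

Q ≈ 106 W

Treating each annulus and film as a series resistance:
R_copper pipe wall = ln(27.2/22)/(2π×391×14.4) = 5.998×10^-6 K/W
R_polyurethane foam = ln(72.2/27.2)/(2π×0.0226×14.4) = 0.4774 K/W
R_outer film = 1/(h_o·2πr_oL) = 1/(13.7×2π×0.0722×14.4) = 0.01117 K/W
R_total = 0.4886 K/W
Q = ΔT/R_total = 52/0.4886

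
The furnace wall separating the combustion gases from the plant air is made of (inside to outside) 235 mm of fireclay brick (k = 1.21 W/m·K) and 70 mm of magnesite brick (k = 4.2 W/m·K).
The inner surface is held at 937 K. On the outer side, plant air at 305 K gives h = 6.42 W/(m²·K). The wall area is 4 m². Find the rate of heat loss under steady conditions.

Q ≈ 6890 W

Model the wall as resistances in series:
R_fireclay brick = L/(kA) = 0.235/(1.21×4) = 0.04855 K/W
R_magnesite brick = L/(kA) = 0.07/(4.2×4) = 0.004167 K/W
R_outer film = 1/(h_o·A) = 1/(6.42×4) = 0.03894 K/W
R_total = 0.09166 K/W
Q = ΔT / R_total = 632 / 0.09166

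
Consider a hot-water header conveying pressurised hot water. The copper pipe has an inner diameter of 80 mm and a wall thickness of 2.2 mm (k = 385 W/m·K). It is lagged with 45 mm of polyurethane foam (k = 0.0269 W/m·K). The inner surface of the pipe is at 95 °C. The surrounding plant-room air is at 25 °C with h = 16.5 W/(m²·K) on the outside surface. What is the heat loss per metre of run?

q′ ≈ 15.9 W/m

Per-layer cylindrical resistances, series-summed:
R_copper pipe wall = ln(42.2/40)/(2π×385×1) = 2.213×10^-5 K/W
R_polyurethane foam = ln(87.2/42.2)/(2π×0.0269×1) = 4.294 K/W
R_outer film = 1/(h_o·2πr_oL) = 1/(16.5×2π×0.0872×1) = 0.1106 K/W
R_total = 4.405 K/W
Q = ΔT/R_total = 70/4.405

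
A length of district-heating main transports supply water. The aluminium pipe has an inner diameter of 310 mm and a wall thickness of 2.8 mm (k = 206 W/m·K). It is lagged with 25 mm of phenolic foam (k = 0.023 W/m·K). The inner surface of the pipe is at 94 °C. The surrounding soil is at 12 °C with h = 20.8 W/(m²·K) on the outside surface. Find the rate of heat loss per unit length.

q′ ≈ 77.4 W/m

Per-layer cylindrical resistances, series-summed:
R_aluminium pipe wall = ln(157.8/155)/(2π×206×1) = 1.383×10^-5 K/W
R_phenolic foam = ln(182.8/157.8)/(2π×0.023×1) = 1.018 K/W
R_outer film = 1/(h_o·2πr_oL) = 1/(20.8×2π×0.1828×1) = 0.04186 K/W
R_total = 1.06 K/W
Q = ΔT/R_total = 82/1.06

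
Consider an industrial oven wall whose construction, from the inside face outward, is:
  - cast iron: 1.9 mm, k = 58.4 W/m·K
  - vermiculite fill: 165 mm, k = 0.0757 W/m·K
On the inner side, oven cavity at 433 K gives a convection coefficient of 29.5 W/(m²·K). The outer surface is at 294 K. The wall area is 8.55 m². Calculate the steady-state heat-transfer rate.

Q ≈ 537 W

Model the wall as resistances in series:
R_inner film = 1/(h_i·A) = 1/(29.5×8.55) = 0.003965 K/W
R_cast iron = L/(kA) = 0.0019/(58.4×8.55) = 3.805×10^-6 K/W
R_vermiculite fill = L/(kA) = 0.165/(0.0757×8.55) = 0.2549 K/W
R_total = 0.2589 K/W
Q = ΔT / R_total = 139 / 0.2589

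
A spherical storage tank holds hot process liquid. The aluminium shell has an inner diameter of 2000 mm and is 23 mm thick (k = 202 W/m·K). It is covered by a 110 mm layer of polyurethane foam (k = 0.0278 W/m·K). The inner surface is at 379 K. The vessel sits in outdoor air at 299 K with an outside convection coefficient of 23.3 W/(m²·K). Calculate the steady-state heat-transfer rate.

For a spherical shell R = (1/r₁ − 1/r₂)/(4πk); film R = 1/(h·4πr²). In series:
R_aluminium shell = (1/1 − 1/1.023)/(4π×202) = 8.857×10^-6 K/W
R_polyurethane foam = (1/1.023 − 1/1.133)/(4π×0.0278) = 0.2717 K/W
R_outer film = 1/(h·4πr_o²) = 1/(23.3×4π×1.133²) = 0.002661 K/W
R_total = 0.2743 K/W
Q = ΔT/R_total = 80/0.2743

Q ≈ 292 W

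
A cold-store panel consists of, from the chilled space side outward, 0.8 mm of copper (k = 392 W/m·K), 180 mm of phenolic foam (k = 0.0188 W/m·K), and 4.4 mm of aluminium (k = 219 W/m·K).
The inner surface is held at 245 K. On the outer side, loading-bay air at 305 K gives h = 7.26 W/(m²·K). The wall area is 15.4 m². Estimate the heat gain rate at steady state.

Q ≈ 95.1 W

Using the resistance-network approach (series):
R_copper = L/(kA) = 0.0008/(392×15.4) = 1.325×10^-7 K/W
R_phenolic foam = L/(kA) = 0.18/(0.0188×15.4) = 0.6217 K/W
R_aluminium = L/(kA) = 0.0044/(219×15.4) = 1.305×10^-6 K/W
R_outer film = 1/(h_o·A) = 1/(7.26×15.4) = 0.008944 K/W
R_total = 0.6307 K/W
Q = ΔT / R_total = 60 / 0.6307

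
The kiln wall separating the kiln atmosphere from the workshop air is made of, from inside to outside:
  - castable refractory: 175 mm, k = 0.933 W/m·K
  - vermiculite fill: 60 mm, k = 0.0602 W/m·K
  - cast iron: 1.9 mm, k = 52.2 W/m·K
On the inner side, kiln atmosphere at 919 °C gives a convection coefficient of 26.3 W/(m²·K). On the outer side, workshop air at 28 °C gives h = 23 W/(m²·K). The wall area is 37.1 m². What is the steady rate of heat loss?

Series thermal resistances:
R_inner film = 1/(h_i·A) = 1/(26.3×37.1) = 0.001025 K/W
R_castable refractory = L/(kA) = 0.175/(0.933×37.1) = 0.005056 K/W
R_vermiculite fill = L/(kA) = 0.06/(0.0602×37.1) = 0.02686 K/W
R_cast iron = L/(kA) = 0.0019/(52.2×37.1) = 9.811×10^-7 K/W
R_outer film = 1/(h_o·A) = 1/(23×37.1) = 0.001172 K/W
R_total = 0.03412 K/W
Q = ΔT / R_total = 891 / 0.03412

Q ≈ 26100 W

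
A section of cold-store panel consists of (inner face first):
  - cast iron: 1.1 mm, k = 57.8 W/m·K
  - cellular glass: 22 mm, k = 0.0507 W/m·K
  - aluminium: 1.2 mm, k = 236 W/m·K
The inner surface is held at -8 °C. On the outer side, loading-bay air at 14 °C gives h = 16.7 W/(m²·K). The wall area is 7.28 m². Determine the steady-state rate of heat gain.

Treating each layer as a thermal resistance in series:
R_cast iron = L/(kA) = 0.0011/(57.8×7.28) = 2.614×10^-6 K/W
R_cellular glass = L/(kA) = 0.022/(0.0507×7.28) = 0.05961 K/W
R_aluminium = L/(kA) = 0.0012/(236×7.28) = 6.985×10^-7 K/W
R_outer film = 1/(h_o·A) = 1/(16.7×7.28) = 0.008225 K/W
R_total = 0.06783 K/W
Q = ΔT / R_total = 22 / 0.06783

Q ≈ 324 W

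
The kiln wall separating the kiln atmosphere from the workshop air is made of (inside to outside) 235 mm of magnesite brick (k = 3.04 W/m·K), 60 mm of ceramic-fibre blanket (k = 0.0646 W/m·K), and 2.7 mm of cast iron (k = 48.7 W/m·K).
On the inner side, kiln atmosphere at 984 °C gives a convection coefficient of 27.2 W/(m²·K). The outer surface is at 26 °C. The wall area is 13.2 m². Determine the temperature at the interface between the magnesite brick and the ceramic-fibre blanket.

T ≈ 879 °C

Series thermal resistances:
R_inner film = 1/(h_i·A) = 1/(27.2×13.2) = 0.002785 K/W
R_magnesite brick = L/(kA) = 0.235/(3.04×13.2) = 0.005856 K/W
R_ceramic-fibre blanket = L/(kA) = 0.06/(0.0646×13.2) = 0.07036 K/W
R_cast iron = L/(kA) = 0.0027/(48.7×13.2) = 4.2×10^-6 K/W
R_total = 0.07901 K/W;  Q = ΔT/R_total = 958/0.07901 = 12130 W
T_interface = T_inner − Q·ΣR(inner→interface) = 984 − 12100×0.008641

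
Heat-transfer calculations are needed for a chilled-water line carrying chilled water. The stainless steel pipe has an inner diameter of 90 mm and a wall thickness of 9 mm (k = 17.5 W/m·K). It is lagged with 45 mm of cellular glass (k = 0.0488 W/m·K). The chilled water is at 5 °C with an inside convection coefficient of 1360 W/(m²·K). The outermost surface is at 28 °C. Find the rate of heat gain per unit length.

Cylindrical conduction, so R = ln(r₂/r₁)/(2πkL) per layer, in series:
R_inner film = 1/(h_i·2πr₁L) = 1/(1360×2π×0.045×1) = 0.002601 K/W
R_stainless steel pipe wall = ln(54/45)/(2π×17.5×1) = 0.001658 K/W
R_cellular glass = ln(99/54)/(2π×0.0488×1) = 1.977 K/W
R_total = 1.981 K/W
Q = ΔT/R_total = 23/1.981

q′ ≈ 11.6 W/m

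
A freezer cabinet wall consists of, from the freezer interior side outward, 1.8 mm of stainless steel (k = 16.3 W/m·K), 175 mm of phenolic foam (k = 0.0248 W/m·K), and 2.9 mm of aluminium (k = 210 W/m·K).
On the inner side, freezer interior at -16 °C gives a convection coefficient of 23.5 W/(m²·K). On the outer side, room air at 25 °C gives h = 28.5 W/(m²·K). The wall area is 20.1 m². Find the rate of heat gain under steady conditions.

Thermal resistances in series:
R_inner film = 1/(h_i·A) = 1/(23.5×20.1) = 0.002117 K/W
R_stainless steel = L/(kA) = 0.0018/(16.3×20.1) = 5.494×10^-6 K/W
R_phenolic foam = L/(kA) = 0.175/(0.0248×20.1) = 0.3511 K/W
R_aluminium = L/(kA) = 0.0029/(210×20.1) = 6.87×10^-7 K/W
R_outer film = 1/(h_o·A) = 1/(28.5×20.1) = 0.001746 K/W
R_total = 0.3549 K/W
Q = ΔT / R_total = 41 / 0.3549

Q ≈ 116 W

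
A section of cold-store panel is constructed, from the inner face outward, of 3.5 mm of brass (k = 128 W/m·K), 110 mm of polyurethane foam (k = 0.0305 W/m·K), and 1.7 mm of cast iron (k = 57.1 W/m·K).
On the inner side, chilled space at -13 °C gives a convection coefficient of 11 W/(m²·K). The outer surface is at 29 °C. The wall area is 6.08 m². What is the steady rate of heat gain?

Model the wall as resistances in series:
R_inner film = 1/(h_i·A) = 1/(11×6.08) = 0.01495 K/W
R_brass = L/(kA) = 0.0035/(128×6.08) = 4.497×10^-6 K/W
R_polyurethane foam = L/(kA) = 0.11/(0.0305×6.08) = 0.5932 K/W
R_cast iron = L/(kA) = 0.0017/(57.1×6.08) = 4.897×10^-6 K/W
R_total = 0.6081 K/W
Q = ΔT / R_total = 42 / 0.6081

Q ≈ 69.1 W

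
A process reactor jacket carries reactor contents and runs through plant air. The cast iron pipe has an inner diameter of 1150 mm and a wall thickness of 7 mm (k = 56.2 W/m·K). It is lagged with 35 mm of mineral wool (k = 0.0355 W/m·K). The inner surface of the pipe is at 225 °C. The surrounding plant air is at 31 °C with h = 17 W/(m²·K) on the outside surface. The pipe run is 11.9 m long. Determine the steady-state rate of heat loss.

Q ≈ 8330 W

Cylindrical conduction, so R = ln(r₂/r₁)/(2πkL) per layer, in series:
R_cast iron pipe wall = ln(582/575)/(2π×56.2×11.9) = 2.88×10^-6 K/W
R_mineral wool = ln(617/582)/(2π×0.0355×11.9) = 0.022 K/W
R_outer film = 1/(h_o·2πr_oL) = 1/(17×2π×0.617×11.9) = 0.001275 K/W
R_total = 0.02328 K/W
Q = ΔT/R_total = 194/0.02328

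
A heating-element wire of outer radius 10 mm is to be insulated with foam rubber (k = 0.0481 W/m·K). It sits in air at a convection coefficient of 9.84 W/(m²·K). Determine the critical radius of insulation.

r_cr ≈ 4.89 mm

For a cylinder r_cr = k/h = 0.0481/9.84
r_cr = 4.89 mm; since the bare radius (10 mm) is above r_cr, any added insulation will reduce heat loss.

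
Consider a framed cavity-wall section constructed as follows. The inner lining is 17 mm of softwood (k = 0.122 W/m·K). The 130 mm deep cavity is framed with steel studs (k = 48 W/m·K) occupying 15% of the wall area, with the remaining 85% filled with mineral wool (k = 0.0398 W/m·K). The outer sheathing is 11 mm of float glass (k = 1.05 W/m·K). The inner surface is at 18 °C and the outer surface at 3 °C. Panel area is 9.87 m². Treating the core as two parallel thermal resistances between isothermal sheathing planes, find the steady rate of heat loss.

Q ≈ 882 W

Sheathing layers in series; stud and cavity paths in parallel between them.
R_inner = 0.017/(0.122×9.87) = 0.01412 K/W
R_stud  = 0.13/(48×0.15×9.87) = 0.001829 K/W
R_cav   = 0.13/(0.0398×0.85×9.87) = 0.3893 K/W
1/R_core = 1/R_stud + 1/R_cav → R_core = 0.001821 K/W
R_outer = 0.011/(1.05×9.87) = 0.001061 K/W
R_total = 0.017 K/W
Q = ΔT/R_total = 15/0.017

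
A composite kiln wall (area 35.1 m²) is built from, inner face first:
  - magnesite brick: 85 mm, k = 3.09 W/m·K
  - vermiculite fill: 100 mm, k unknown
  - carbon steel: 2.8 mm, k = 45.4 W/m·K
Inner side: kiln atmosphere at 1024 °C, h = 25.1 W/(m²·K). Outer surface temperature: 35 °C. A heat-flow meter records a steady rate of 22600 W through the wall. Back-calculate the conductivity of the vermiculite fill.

k ≈ 0.0681 W/(m·K)

Treating each layer as a thermal resistance in series:
R_inner film = 1/(h_i·A) = 1/(25.1×35.1) = 0.001135 K/W
R_magnesite brick = L/(kA) = 0.085/(3.09×35.1) = 7.837×10^-4 K/W
R_carbon steel = L/(kA) = 0.0028/(45.4×35.1) = 1.757×10^-6 K/W
Sum of known resistances R_other = 0.001921 K/W
Total R = ΔT/Q = 989/22600 = 0.04376 K/W
R_vermiculite fill = R_total − R_other = 0.04184 K/W
k = L/(R·A) = 0.1/(0.04184×35.1)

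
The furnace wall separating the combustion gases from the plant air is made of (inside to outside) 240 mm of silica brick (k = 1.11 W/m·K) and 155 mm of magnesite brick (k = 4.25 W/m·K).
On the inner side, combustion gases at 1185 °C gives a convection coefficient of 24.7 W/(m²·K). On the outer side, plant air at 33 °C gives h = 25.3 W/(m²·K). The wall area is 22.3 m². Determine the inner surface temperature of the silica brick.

Model the wall as resistances in series:
R_inner film = 1/(h_i·A) = 1/(24.7×22.3) = 0.001816 K/W
R_silica brick = L/(kA) = 0.24/(1.11×22.3) = 0.009696 K/W
R_magnesite brick = L/(kA) = 0.155/(4.25×22.3) = 0.001635 K/W
R_outer film = 1/(h_o·A) = 1/(25.3×22.3) = 0.001772 K/W
R_total = 0.01492 K/W;  Q = ΔT/R_total = 1152/0.01492 = 77220 W
T_interface = T_inner − Q·ΣR(inner→interface) = 1185 − 77200×0.001816

T ≈ 1040 °C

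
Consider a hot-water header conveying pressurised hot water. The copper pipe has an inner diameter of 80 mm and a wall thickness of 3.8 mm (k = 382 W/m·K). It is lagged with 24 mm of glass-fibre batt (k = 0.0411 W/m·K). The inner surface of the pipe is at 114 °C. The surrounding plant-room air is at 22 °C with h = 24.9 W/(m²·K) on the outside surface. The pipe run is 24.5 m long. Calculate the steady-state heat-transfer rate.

Q ≈ 1260 W

Radial resistances (cylindrical: R_cond = ln(r_o/r_i)/(2πkL), R_conv = 1/(h·2πrL)):
R_copper pipe wall = ln(43.8/40)/(2π×382×24.5) = 1.543×10^-6 K/W
R_glass-fibre batt = ln(67.8/43.8)/(2π×0.0411×24.5) = 0.06906 K/W
R_outer film = 1/(h_o·2πr_oL) = 1/(24.9×2π×0.0678×24.5) = 0.003848 K/W
R_total = 0.07291 K/W
Q = ΔT/R_total = 92/0.07291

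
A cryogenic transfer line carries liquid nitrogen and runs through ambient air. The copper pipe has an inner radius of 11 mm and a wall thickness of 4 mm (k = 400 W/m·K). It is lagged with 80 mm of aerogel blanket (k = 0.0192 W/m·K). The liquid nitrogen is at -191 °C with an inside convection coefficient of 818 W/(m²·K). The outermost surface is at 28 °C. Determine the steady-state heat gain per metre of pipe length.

Treating each annulus and film as a series resistance:
R_inner film = 1/(h_i·2πr₁L) = 1/(818×2π×0.011×1) = 0.01769 K/W
R_copper pipe wall = ln(15/11)/(2π×400×1) = 1.234×10^-4 K/W
R_aerogel blanket = ln(95/15)/(2π×0.0192×1) = 15.3 K/W
R_total = 15.32 K/W
Q = ΔT/R_total = 219/15.32

q′ ≈ 14.3 W/m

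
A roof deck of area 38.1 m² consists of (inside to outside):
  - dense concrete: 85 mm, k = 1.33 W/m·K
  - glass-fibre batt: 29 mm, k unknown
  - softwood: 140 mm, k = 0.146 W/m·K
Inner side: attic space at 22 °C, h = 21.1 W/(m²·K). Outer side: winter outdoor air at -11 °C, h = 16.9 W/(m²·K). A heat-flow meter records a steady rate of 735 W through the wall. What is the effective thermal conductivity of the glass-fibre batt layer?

k ≈ 0.0499 W/(m·K)

Treating each layer as a thermal resistance in series:
R_inner film = 1/(h_i·A) = 1/(21.1×38.1) = 0.001244 K/W
R_dense concrete = L/(kA) = 0.085/(1.33×38.1) = 0.001677 K/W
R_softwood = L/(kA) = 0.14/(0.146×38.1) = 0.02517 K/W
R_outer film = 1/(h_o·A) = 1/(16.9×38.1) = 0.001553 K/W
Sum of known resistances R_other = 0.02964 K/W
Total R = ΔT/Q = 33/735 = 0.0449 K/W
R_glass-fibre batt = R_total − R_other = 0.01526 K/W
k = L/(R·A) = 0.029/(0.01526×38.1)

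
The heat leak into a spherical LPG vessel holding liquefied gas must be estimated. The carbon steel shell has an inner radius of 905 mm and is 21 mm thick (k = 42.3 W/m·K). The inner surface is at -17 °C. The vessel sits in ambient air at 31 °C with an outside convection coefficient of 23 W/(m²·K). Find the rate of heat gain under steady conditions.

Q ≈ 11800 W

Each spherical layer contributes R = (1/r_i − 1/r_o)/(4πk):
R_carbon steel shell = (1/0.905 − 1/0.926)/(4π×42.3) = 4.714×10^-5 K/W
R_outer film = 1/(h·4πr_o²) = 1/(23×4π×0.926²) = 0.004035 K/W
R_total = 0.004082 K/W
Q = ΔT/R_total = 48/0.004082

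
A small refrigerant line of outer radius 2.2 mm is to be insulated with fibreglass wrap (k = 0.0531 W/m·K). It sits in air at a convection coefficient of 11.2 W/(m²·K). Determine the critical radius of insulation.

r_cr ≈ 4.74 mm

For a cylinder r_cr = k/h = 0.0531/11.2
r_cr = 4.74 mm; since the bare radius (2.2 mm) is below r_cr, adding a thin layer of insulation will *increase* heat loss.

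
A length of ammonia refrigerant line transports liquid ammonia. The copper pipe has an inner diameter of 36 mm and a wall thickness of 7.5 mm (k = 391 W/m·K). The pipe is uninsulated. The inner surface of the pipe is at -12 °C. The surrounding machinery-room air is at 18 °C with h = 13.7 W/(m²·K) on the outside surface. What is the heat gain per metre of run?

Cylindrical conduction, so R = ln(r₂/r₁)/(2πkL) per layer, in series:
R_copper pipe wall = ln(25.5/18)/(2π×391×1) = 1.418×10^-4 K/W
R_outer film = 1/(h_o·2πr_oL) = 1/(13.7×2π×0.0255×1) = 0.4556 K/W
R_total = 0.4557 K/W
Q = ΔT/R_total = 30/0.4557

q′ ≈ 65.8 W/m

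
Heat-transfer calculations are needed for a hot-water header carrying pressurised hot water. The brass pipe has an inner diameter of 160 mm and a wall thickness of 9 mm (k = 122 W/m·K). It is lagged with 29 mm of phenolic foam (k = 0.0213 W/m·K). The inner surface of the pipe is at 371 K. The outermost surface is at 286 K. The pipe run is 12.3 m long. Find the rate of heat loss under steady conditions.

Q ≈ 496 W

Cylindrical conduction, so R = ln(r₂/r₁)/(2πkL) per layer, in series:
R_brass pipe wall = ln(89/80)/(2π×122×12.3) = 1.131×10^-5 K/W
R_phenolic foam = ln(118/89)/(2π×0.0213×12.3) = 0.1713 K/W
R_total = 0.1714 K/W
Q = ΔT/R_total = 85/0.1714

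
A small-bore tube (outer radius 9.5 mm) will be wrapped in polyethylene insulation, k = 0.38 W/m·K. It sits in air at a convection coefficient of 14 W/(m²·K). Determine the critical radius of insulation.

r_cr ≈ 27.1 mm

For a cylinder r_cr = k/h = 0.38/14
r_cr = 27.1 mm; since the bare radius (9.5 mm) is below r_cr, adding a thin layer of insulation will *increase* heat loss.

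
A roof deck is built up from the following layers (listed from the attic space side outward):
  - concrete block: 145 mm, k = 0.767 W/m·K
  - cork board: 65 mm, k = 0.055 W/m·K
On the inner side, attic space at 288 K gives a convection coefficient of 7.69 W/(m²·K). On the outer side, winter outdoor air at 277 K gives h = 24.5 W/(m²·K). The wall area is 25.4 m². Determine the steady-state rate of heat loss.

Thermal resistances in series:
R_inner film = 1/(h_i·A) = 1/(7.69×25.4) = 0.00512 K/W
R_concrete block = L/(kA) = 0.145/(0.767×25.4) = 0.007443 K/W
R_cork board = L/(kA) = 0.065/(0.055×25.4) = 0.04653 K/W
R_outer film = 1/(h_o·A) = 1/(24.5×25.4) = 0.001607 K/W
R_total = 0.0607 K/W
Q = ΔT / R_total = 11 / 0.0607

Q ≈ 181 W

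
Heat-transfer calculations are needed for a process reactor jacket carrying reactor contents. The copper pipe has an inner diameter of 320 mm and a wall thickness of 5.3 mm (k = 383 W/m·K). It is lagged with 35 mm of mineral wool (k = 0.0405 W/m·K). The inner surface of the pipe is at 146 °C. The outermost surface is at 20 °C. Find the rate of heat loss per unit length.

q′ ≈ 167 W/m

Radial resistances (cylindrical: R_cond = ln(r_o/r_i)/(2πkL), R_conv = 1/(h·2πrL)):
R_copper pipe wall = ln(165.3/160)/(2π×383×1) = 1.354×10^-5 K/W
R_mineral wool = ln(200.3/165.3)/(2π×0.0405×1) = 0.7547 K/W
R_total = 0.7547 K/W
Q = ΔT/R_total = 126/0.7547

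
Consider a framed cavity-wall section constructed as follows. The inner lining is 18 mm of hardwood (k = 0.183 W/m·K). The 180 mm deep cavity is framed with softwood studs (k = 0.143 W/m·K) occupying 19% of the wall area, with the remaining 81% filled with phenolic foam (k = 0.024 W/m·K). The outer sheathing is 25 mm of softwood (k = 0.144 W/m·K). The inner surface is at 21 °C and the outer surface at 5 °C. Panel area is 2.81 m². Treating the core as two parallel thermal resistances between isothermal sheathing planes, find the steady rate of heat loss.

Q ≈ 10.9 W

Sheathing layers in series; stud and cavity paths in parallel between them.
R_inner = 0.018/(0.183×2.81) = 0.035 K/W
R_stud  = 0.18/(0.143×0.19×2.81) = 2.358 K/W
R_cav   = 0.18/(0.024×0.81×2.81) = 3.295 K/W
1/R_core = 1/R_stud + 1/R_cav → R_core = 1.374 K/W
R_outer = 0.025/(0.144×2.81) = 0.06178 K/W
R_total = 1.471 K/W
Q = ΔT/R_total = 16/1.471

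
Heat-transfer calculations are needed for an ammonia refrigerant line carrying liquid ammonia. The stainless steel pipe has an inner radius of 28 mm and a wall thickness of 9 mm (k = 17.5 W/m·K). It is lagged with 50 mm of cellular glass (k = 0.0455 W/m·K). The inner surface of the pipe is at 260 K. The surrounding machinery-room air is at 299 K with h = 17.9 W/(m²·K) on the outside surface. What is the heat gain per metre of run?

q′ ≈ 12.6 W/m

Treating each annulus and film as a series resistance:
R_stainless steel pipe wall = ln(37/28)/(2π×17.5×1) = 0.002535 K/W
R_cellular glass = ln(87/37)/(2π×0.0455×1) = 2.991 K/W
R_outer film = 1/(h_o·2πr_oL) = 1/(17.9×2π×0.087×1) = 0.1022 K/W
R_total = 3.095 K/W
Q = ΔT/R_total = 39/3.095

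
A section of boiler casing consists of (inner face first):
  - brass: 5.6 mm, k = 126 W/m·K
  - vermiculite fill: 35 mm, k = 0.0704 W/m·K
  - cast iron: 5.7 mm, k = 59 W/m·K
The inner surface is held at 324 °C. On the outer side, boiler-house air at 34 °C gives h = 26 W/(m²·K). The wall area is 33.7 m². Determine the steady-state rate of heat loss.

Model the wall as resistances in series:
R_brass = L/(kA) = 0.0056/(126×33.7) = 1.319×10^-6 K/W
R_vermiculite fill = L/(kA) = 0.035/(0.0704×33.7) = 0.01475 K/W
R_cast iron = L/(kA) = 0.0057/(59×33.7) = 2.867×10^-6 K/W
R_outer film = 1/(h_o·A) = 1/(26×33.7) = 0.001141 K/W
R_total = 0.0159 K/W
Q = ΔT / R_total = 290 / 0.0159

Q ≈ 18200 W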